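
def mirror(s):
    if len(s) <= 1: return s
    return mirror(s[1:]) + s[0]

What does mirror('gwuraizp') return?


mirror('gwuraizp') = mirror('wuraizp') + 'g'
mirror('wuraizp') = mirror('uraizp') + 'w'
mirror('uraizp') = mirror('raizp') + 'u'
mirror('raizp') = mirror('aizp') + 'r'
mirror('aizp') = mirror('izp') + 'a'
mirror('izp') = mirror('zp') + 'i'
mirror('zp') = mirror('p') + 'z'
mirror('p') = 'p'  (base case)
Concatenating: 'p' + 'z' + 'i' + 'a' + 'r' + 'u' + 'w' + 'g' = 'pziaruwg'

pziaruwg


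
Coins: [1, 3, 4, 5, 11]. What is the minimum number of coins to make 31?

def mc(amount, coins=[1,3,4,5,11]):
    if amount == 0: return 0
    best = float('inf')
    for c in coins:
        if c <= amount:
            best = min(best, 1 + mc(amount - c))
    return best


Building up with DP:
mc(0) = 0
mc(1) = min(1+mc(0)=1+0=1) = 1
mc(2) = min(1+mc(1)=1+1=2) = 2
mc(3) = min(1+mc(2)=1+2=3, 1+mc(0)=1+0=1) = 1
mc(4) = min(1+mc(3)=1+1=2, 1+mc(1)=1+1=2, 1+mc(0)=1+0=1) = 1
mc(5) = min(1+mc(4)=1+1=2, 1+mc(2)=1+2=3, 1+mc(1)=1+1=2, 1+mc(0)=1+0=1) = 1
mc(6) = min(1+mc(5)=1+1=2, 1+mc(3)=1+1=2, 1+mc(2)=1+2=3, 1+mc(1)=1+1=2) = 2
mc(7) = min(1+mc(6)=1+2=3, 1+mc(4)=1+1=2, 1+mc(3)=1+1=2, 1+mc(2)=1+2=3) = 2
mc(8) = min(1+mc(7)=1+2=3, 1+mc(5)=1+1=2, 1+mc(4)=1+1=2, 1+mc(3)=1+1=2) = 2
mc(9) = min(1+mc(8)=1+2=3, 1+mc(6)=1+2=3, 1+mc(5)=1+1=2, 1+mc(4)=1+1=2) = 2
mc(10) = min(1+mc(9)=1+2=3, 1+mc(7)=1+2=3, 1+mc(6)=1+2=3, 1+mc(5)=1+1=2) = 2
mc(11) = min(1+mc(10)=1+2=3, 1+mc(8)=1+2=3, 1+mc(7)=1+2=3, 1+mc(6)=1+2=3, 1+mc(0)=1+0=1) = 1
mc(12) = min(1+mc(11)=1+1=2, 1+mc(9)=1+2=3, 1+mc(8)=1+2=3, 1+mc(7)=1+2=3, 1+mc(1)=1+1=2) = 2
mc(13) = min(1+mc(12)=1+2=3, 1+mc(10)=1+2=3, 1+mc(9)=1+2=3, 1+mc(8)=1+2=3, 1+mc(2)=1+2=3) = 3
mc(14) = min(1+mc(13)=1+3=4, 1+mc(11)=1+1=2, 1+mc(10)=1+2=3, 1+mc(9)=1+2=3, 1+mc(3)=1+1=2) = 2
mc(15) = min(1+mc(14)=1+2=3, 1+mc(12)=1+2=3, 1+mc(11)=1+1=2, 1+mc(10)=1+2=3, 1+mc(4)=1+1=2) = 2
mc(16) = min(1+mc(15)=1+2=3, 1+mc(13)=1+3=4, 1+mc(12)=1+2=3, 1+mc(11)=1+1=2, 1+mc(5)=1+1=2) = 2
mc(17) = min(1+mc(16)=1+2=3, 1+mc(14)=1+2=3, 1+mc(13)=1+3=4, 1+mc(12)=1+2=3, 1+mc(6)=1+2=3) = 3
mc(18) = min(1+mc(17)=1+3=4, 1+mc(15)=1+2=3, 1+mc(14)=1+2=3, 1+mc(13)=1+3=4, 1+mc(7)=1+2=3) = 3
mc(19) = min(1+mc(18)=1+3=4, 1+mc(16)=1+2=3, 1+mc(15)=1+2=3, 1+mc(14)=1+2=3, 1+mc(8)=1+2=3) = 3
mc(20) = min(1+mc(19)=1+3=4, 1+mc(17)=1+3=4, 1+mc(16)=1+2=3, 1+mc(15)=1+2=3, 1+mc(9)=1+2=3) = 3
mc(21) = min(1+mc(20)=1+3=4, 1+mc(18)=1+3=4, 1+mc(17)=1+3=4, 1+mc(16)=1+2=3, 1+mc(10)=1+2=3) = 3
mc(22) = min(1+mc(21)=1+3=4, 1+mc(19)=1+3=4, 1+mc(18)=1+3=4, 1+mc(17)=1+3=4, 1+mc(11)=1+1=2) = 2
mc(23) = min(1+mc(22)=1+2=3, 1+mc(20)=1+3=4, 1+mc(19)=1+3=4, 1+mc(18)=1+3=4, 1+mc(12)=1+2=3) = 3
mc(24) = min(1+mc(23)=1+3=4, 1+mc(21)=1+3=4, 1+mc(20)=1+3=4, 1+mc(19)=1+3=4, 1+mc(13)=1+3=4) = 4
mc(25) = min(1+mc(24)=1+4=5, 1+mc(22)=1+2=3, 1+mc(21)=1+3=4, 1+mc(20)=1+3=4, 1+mc(14)=1+2=3) = 3
mc(26) = min(1+mc(25)=1+3=4, 1+mc(23)=1+3=4, 1+mc(22)=1+2=3, 1+mc(21)=1+3=4, 1+mc(15)=1+2=3) = 3
mc(27) = min(1+mc(26)=1+3=4, 1+mc(24)=1+4=5, 1+mc(23)=1+3=4, 1+mc(22)=1+2=3, 1+mc(16)=1+2=3) = 3
mc(28) = min(1+mc(27)=1+3=4, 1+mc(25)=1+3=4, 1+mc(24)=1+4=5, 1+mc(23)=1+3=4, 1+mc(17)=1+3=4) = 4
mc(29) = min(1+mc(28)=1+4=5, 1+mc(26)=1+3=4, 1+mc(25)=1+3=4, 1+mc(24)=1+4=5, 1+mc(18)=1+3=4) = 4
mc(30) = min(1+mc(29)=1+4=5, 1+mc(27)=1+3=4, 1+mc(26)=1+3=4, 1+mc(25)=1+3=4, 1+mc(19)=1+3=4) = 4
mc(31) = min(1+mc(30)=1+4=5, 1+mc(28)=1+4=5, 1+mc(27)=1+3=4, 1+mc(26)=1+3=4, 1+mc(20)=1+3=4) = 4

4


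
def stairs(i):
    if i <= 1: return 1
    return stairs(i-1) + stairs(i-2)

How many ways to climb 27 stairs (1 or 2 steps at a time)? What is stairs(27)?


Building up from base cases:
stairs(0) = 1
stairs(1) = 1
stairs(2) = stairs(1) + stairs(0) = 1 + 1 = 2
stairs(3) = stairs(2) + stairs(1) = 2 + 1 = 3
stairs(4) = stairs(3) + stairs(2) = 3 + 2 = 5
stairs(5) = stairs(4) + stairs(3) = 5 + 3 = 8
stairs(6) = stairs(5) + stairs(4) = 8 + 5 = 13
stairs(7) = stairs(6) + stairs(5) = 13 + 8 = 21
stairs(8) = stairs(7) + stairs(6) = 21 + 13 = 34
stairs(9) = stairs(8) + stairs(7) = 34 + 21 = 55
stairs(10) = stairs(9) + stairs(8) = 55 + 34 = 89
stairs(11) = stairs(10) + stairs(9) = 89 + 55 = 144
stairs(12) = stairs(11) + stairs(10) = 144 + 89 = 233
stairs(13) = stairs(12) + stairs(11) = 233 + 144 = 377
stairs(14) = stairs(13) + stairs(12) = 377 + 233 = 610
stairs(15) = stairs(14) + stairs(13) = 610 + 377 = 987
stairs(16) = stairs(15) + stairs(14) = 987 + 610 = 1597
stairs(17) = stairs(16) + stairs(15) = 1597 + 987 = 2584
stairs(18) = stairs(17) + stairs(16) = 2584 + 1597 = 4181
stairs(19) = stairs(18) + stairs(17) = 4181 + 2584 = 6765
stairs(20) = stairs(19) + stairs(18) = 6765 + 4181 = 10946
stairs(21) = stairs(20) + stairs(19) = 10946 + 6765 = 17711
stairs(22) = stairs(21) + stairs(20) = 17711 + 10946 = 28657
stairs(23) = stairs(22) + stairs(21) = 28657 + 17711 = 46368
stairs(24) = stairs(23) + stairs(22) = 46368 + 28657 = 75025
stairs(25) = stairs(24) + stairs(23) = 75025 + 46368 = 121393
stairs(26) = stairs(25) + stairs(24) = 121393 + 75025 = 196418
stairs(27) = stairs(26) + stairs(25) = 196418 + 121393 = 317811

317811


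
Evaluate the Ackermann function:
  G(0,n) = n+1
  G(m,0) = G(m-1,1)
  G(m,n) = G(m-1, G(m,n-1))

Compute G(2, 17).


G(2, 17) = G(1, G(2, 16))
  G(2, 16) = G(1, G(2, 15))
    G(2, 15) = G(1, G(2, 14))
      G(2, 14) = G(1, G(2, 13))
        G(2, 13) = G(1, G(2, 12))
          G(2, 12) = G(1, G(2, 11))
          G(2, 11) = G(1, G(2, 10))
          G(2, 10) = G(1, G(2, 9))
          G(2, 9) = G(1, G(2, 8))
          G(2, 8) = G(1, G(2, 7))
          G(2, 7) = G(1, G(2, 6))
          G(2, 6) = G(1, G(2, 5))
          G(2, 5) = G(1, G(2, 4))
          G(2, 4) = G(1, G(2, 3))
          G(2, 3) = G(1, G(2, 2))
          G(2, 2) = G(1, G(2, 1))
          G(2, 1) = G(1, G(2, 0))
          G(2, 0) = G(1, 1)
          G(1, 1) = G(0, G(1, 0))
          G(1, 0) = G(0, 1)
          G(0, 1) = 2
            = G(0, 2)
          G(0, 2) = 3
            = G(1, 3)
          G(1, 3) = G(0, G(1, 2))
... (trace truncated)
Result: G(2, 17) = 37

37


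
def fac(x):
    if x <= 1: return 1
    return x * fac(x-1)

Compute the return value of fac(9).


fac(9)
= 9 * fac(8)
= 9 * 8 * fac(7)
= 9 * 8 * 7 * fac(6)
= 9 * 8 * 7 * 6 * fac(5)
= 9 * 8 * 7 * 6 * 5 * fac(4)
= 9 * 8 * 7 * 6 * 5 * 4 * fac(3)
= 9 * 8 * 7 * 6 * 5 * 4 * 3 * fac(2)
= 9 * 8 * 7 * 6 * 5 * 4 * 3 * 2 * fac(1)
= 9 * 8 * 7 * 6 * 5 * 4 * 3 * 2 * 1
= 362880

362880


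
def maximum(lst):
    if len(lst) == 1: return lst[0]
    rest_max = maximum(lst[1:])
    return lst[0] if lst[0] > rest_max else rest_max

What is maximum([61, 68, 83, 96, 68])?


maximum([61, 68, 83, 96, 68]): compare 61 with maximum([68, 83, 96, 68])
maximum([68, 83, 96, 68]): compare 68 with maximum([83, 96, 68])
maximum([83, 96, 68]): compare 83 with maximum([96, 68])
maximum([96, 68]): compare 96 with maximum([68])
maximum([68]) = 68  (base case)
Compare 96 with 68 -> 96
Compare 83 with 96 -> 96
Compare 68 with 96 -> 96
Compare 61 with 96 -> 96

96


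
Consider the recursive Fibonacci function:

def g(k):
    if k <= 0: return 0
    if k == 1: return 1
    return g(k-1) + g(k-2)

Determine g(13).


Computing g(13) bottom-up:
g(0) = 0
g(1) = 1
g(2) = g(1) + g(0) = 1 + 0 = 1
g(3) = g(2) + g(1) = 1 + 1 = 2
g(4) = g(3) + g(2) = 2 + 1 = 3
g(5) = g(4) + g(3) = 3 + 2 = 5
g(6) = g(5) + g(4) = 5 + 3 = 8
g(7) = g(6) + g(5) = 8 + 5 = 13
g(8) = g(7) + g(6) = 13 + 8 = 21
g(9) = g(8) + g(7) = 21 + 13 = 34
g(10) = g(9) + g(8) = 34 + 21 = 55
g(11) = g(10) + g(9) = 55 + 34 = 89
g(12) = g(11) + g(10) = 89 + 55 = 144
g(13) = g(12) + g(11) = 144 + 89 = 233

233


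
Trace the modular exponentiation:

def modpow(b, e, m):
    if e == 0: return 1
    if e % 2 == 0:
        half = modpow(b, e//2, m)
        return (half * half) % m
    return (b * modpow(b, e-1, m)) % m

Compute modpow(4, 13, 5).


modpow(4, 13, 5): e is odd, compute modpow(4, 12, 5)
  modpow(4, 12, 5): e is even, compute modpow(4, 6, 5)
    modpow(4, 6, 5): e is even, compute modpow(4, 3, 5)
      modpow(4, 3, 5): e is odd, compute modpow(4, 2, 5)
        modpow(4, 2, 5): e is even, compute modpow(4, 1, 5)
          modpow(4, 1, 5): e is odd, compute modpow(4, 0, 5)
          modpow(4, 0, 5) = 1
          (4 * 1) % 5 = 4
        half=4, (4*4) % 5 = 1
      (4 * 1) % 5 = 4
    half=4, (4*4) % 5 = 1
  half=1, (1*1) % 5 = 1
(4 * 1) % 5 = 4

4


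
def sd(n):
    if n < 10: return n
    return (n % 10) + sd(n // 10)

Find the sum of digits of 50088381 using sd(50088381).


sd(50088381) = 1 + sd(5008838)
sd(5008838) = 8 + sd(500883)
sd(500883) = 3 + sd(50088)
sd(50088) = 8 + sd(5008)
sd(5008) = 8 + sd(500)
sd(500) = 0 + sd(50)
sd(50) = 0 + sd(5)
sd(5) = 5  (base case)
Total: 1 + 8 + 3 + 8 + 8 + 0 + 0 + 5 = 33

33


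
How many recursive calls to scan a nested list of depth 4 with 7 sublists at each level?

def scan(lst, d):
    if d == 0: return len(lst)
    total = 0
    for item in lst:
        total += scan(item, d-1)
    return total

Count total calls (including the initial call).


At depth 0 (root): 1 call
At depth 1: each of 1 parents calls scan on 7 children = 7 calls
At depth 2: each of 7 parents calls scan on 7 children = 49 calls
At depth 3: each of 49 parents calls scan on 7 children = 343 calls
At depth 4: each of 343 parents calls scan on 7 children = 2401 calls
Total: 1 + 7 + 49 + 343 + 2401 = 2801

2801


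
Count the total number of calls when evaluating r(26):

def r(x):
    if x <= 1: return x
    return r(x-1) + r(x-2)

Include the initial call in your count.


Let C(n) = total calls for r(n)
C(0) = 1, C(1) = 1
C(2) = 1 + C(1) + C(0) = 1 + 1 + 1 = 3
C(3) = 1 + C(2) + C(1) = 1 + 3 + 1 = 5
C(4) = 1 + C(3) + C(2) = 1 + 5 + 3 = 9
C(5) = 1 + C(4) + C(3) = 1 + 9 + 5 = 15
C(6) = 1 + C(5) + C(4) = 1 + 15 + 9 = 25
C(7) = 1 + C(6) + C(5) = 1 + 25 + 15 = 41
C(8) = 1 + C(7) + C(6) = 1 + 41 + 25 = 67
C(9) = 1 + C(8) + C(7) = 1 + 67 + 41 = 109
C(10) = 1 + C(9) + C(8) = 1 + 109 + 67 = 177
C(11) = 1 + C(10) + C(9) = 1 + 177 + 109 = 287
C(12) = 1 + C(11) + C(10) = 1 + 287 + 177 = 465
C(13) = 1 + C(12) + C(11) = 1 + 465 + 287 = 753
C(14) = 1 + C(13) + C(12) = 1 + 753 + 465 = 1219
C(15) = 1 + C(14) + C(13) = 1 + 1219 + 753 = 1973
C(16) = 1 + C(15) + C(14) = 1 + 1973 + 1219 = 3193
C(17) = 1 + C(16) + C(15) = 1 + 3193 + 1973 = 5167
C(18) = 1 + C(17) + C(16) = 1 + 5167 + 3193 = 8361
C(19) = 1 + C(18) + C(17) = 1 + 8361 + 5167 = 13529
C(20) = 1 + C(19) + C(18) = 1 + 13529 + 8361 = 21891
C(21) = 1 + C(20) + C(19) = 1 + 21891 + 13529 = 35421
C(22) = 1 + C(21) + C(20) = 1 + 35421 + 21891 = 57313
C(23) = 1 + C(22) + C(21) = 1 + 57313 + 35421 = 92735
C(24) = 1 + C(23) + C(22) = 1 + 92735 + 57313 = 150049
C(25) = 1 + C(24) + C(23) = 1 + 150049 + 92735 = 242785
C(26) = 1 + C(25) + C(24) = 1 + 242785 + 150049 = 392835

392835


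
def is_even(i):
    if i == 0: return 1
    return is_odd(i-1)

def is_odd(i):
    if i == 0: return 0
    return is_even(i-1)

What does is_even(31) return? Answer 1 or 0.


is_even(31) = is_odd(30)
is_odd(30) = is_even(29)
is_even(29) = is_odd(28)
is_odd(28) = is_even(27)
is_even(27) = is_odd(26)
is_odd(26) = is_even(25)
is_even(25) = is_odd(24)
is_odd(24) = is_even(23)
is_even(23) = is_odd(22)
is_odd(22) = is_even(21)
is_even(21) = is_odd(20)
is_odd(20) = is_even(19)
is_even(19) = is_odd(18)
is_odd(18) = is_even(17)
is_even(17) = is_odd(16)
is_odd(16) = is_even(15)
is_even(15) = is_odd(14)
is_odd(14) = is_even(13)
is_even(13) = is_odd(12)
is_odd(12) = is_even(11)
is_even(11) = is_odd(10)
is_odd(10) = is_even(9)
is_even(9) = is_odd(8)
is_odd(8) = is_even(7)
is_even(7) = is_odd(6)
is_odd(6) = is_even(5)
is_even(5) = is_odd(4)
is_odd(4) = is_even(3)
is_even(3) = is_odd(2)
is_odd(2) = is_even(1)
is_even(1) = is_odd(0)
is_odd(0) = 0  (base case)
Result: 0

0


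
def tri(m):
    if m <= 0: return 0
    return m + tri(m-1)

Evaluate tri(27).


tri(27)
= 27 + 26 + 25 + 24 + 23 + 22 + 21 + 20 + 19 + 18 + 17 + 16 + 15 + 14 + 13 + 12 + 11 + 10 + 9 + 8 + 7 + 6 + 5 + 4 + 3 + 2 + 1 + tri(0)
= 27 + 26 + 25 + 24 + 23 + 22 + 21 + 20 + 19 + 18 + 17 + 16 + 15 + 14 + 13 + 12 + 11 + 10 + 9 + 8 + 7 + 6 + 5 + 4 + 3 + 2 + 1 + 0
= 378

378


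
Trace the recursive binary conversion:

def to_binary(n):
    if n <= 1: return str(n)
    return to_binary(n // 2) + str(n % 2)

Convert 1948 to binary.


to_binary(1948) = to_binary(974) + '0'
to_binary(974) = to_binary(487) + '0'
to_binary(487) = to_binary(243) + '1'
to_binary(243) = to_binary(121) + '1'
to_binary(121) = to_binary(60) + '1'
to_binary(60) = to_binary(30) + '0'
to_binary(30) = to_binary(15) + '0'
to_binary(15) = to_binary(7) + '1'
to_binary(7) = to_binary(3) + '1'
to_binary(3) = to_binary(1) + '1'
to_binary(1) = '1'  (base case)
Concatenating: '1' + '1' + '1' + '1' + '0' + '0' + '1' + '1' + '1' + '0' + '0' = '11110011100'

11110011100


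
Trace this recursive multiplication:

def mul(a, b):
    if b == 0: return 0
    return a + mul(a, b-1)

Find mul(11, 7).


mul(11, 7) = 11 + mul(11, 6)
mul(11, 6) = 11 + mul(11, 5)
mul(11, 5) = 11 + mul(11, 4)
mul(11, 4) = 11 + mul(11, 3)
mul(11, 3) = 11 + mul(11, 2)
mul(11, 2) = 11 + mul(11, 1)
mul(11, 1) = 11 + mul(11, 0)
mul(11, 0) = 0  (base case)
Total: 11 + 11 + 11 + 11 + 11 + 11 + 11 + 0 = 77

77


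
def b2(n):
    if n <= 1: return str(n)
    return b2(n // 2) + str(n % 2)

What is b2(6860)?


b2(6860) = b2(3430) + '0'
b2(3430) = b2(1715) + '0'
b2(1715) = b2(857) + '1'
b2(857) = b2(428) + '1'
b2(428) = b2(214) + '0'
b2(214) = b2(107) + '0'
b2(107) = b2(53) + '1'
b2(53) = b2(26) + '1'
b2(26) = b2(13) + '0'
b2(13) = b2(6) + '1'
b2(6) = b2(3) + '0'
b2(3) = b2(1) + '1'
b2(1) = '1'  (base case)
Concatenating: '1' + '1' + '0' + '1' + '0' + '1' + '1' + '0' + '0' + '1' + '1' + '0' + '0' = '1101011001100'

1101011001100


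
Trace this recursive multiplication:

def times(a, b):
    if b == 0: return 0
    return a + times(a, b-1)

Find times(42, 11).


times(42, 11) = 42 + times(42, 10)
times(42, 10) = 42 + times(42, 9)
times(42, 9) = 42 + times(42, 8)
times(42, 8) = 42 + times(42, 7)
times(42, 7) = 42 + times(42, 6)
times(42, 6) = 42 + times(42, 5)
times(42, 5) = 42 + times(42, 4)
times(42, 4) = 42 + times(42, 3)
times(42, 3) = 42 + times(42, 2)
times(42, 2) = 42 + times(42, 1)
times(42, 1) = 42 + times(42, 0)
times(42, 0) = 0  (base case)
Total: 42 + 42 + 42 + 42 + 42 + 42 + 42 + 42 + 42 + 42 + 42 + 0 = 462

462


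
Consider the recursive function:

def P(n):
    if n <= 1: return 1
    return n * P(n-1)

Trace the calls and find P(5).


P(5)
= 5 * P(4)
= 5 * 4 * P(3)
= 5 * 4 * 3 * P(2)
= 5 * 4 * 3 * 2 * P(1)
= 5 * 4 * 3 * 2 * 1
= 120

120


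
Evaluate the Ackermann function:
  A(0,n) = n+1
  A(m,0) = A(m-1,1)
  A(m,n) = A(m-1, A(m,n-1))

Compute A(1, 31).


A(1, 31) = A(0, A(1, 30))
  A(1, 30) = A(0, A(1, 29))
    A(1, 29) = A(0, A(1, 28))
      A(1, 28) = A(0, A(1, 27))
        A(1, 27) = A(0, A(1, 26))
          A(1, 26) = A(0, A(1, 25))
          A(1, 25) = A(0, A(1, 24))
          A(1, 24) = A(0, A(1, 23))
          A(1, 23) = A(0, A(1, 22))
          A(1, 22) = A(0, A(1, 21))
          A(1, 21) = A(0, A(1, 20))
          A(1, 20) = A(0, A(1, 19))
          A(1, 19) = A(0, A(1, 18))
          A(1, 18) = A(0, A(1, 17))
          A(1, 17) = A(0, A(1, 16))
          A(1, 16) = A(0, A(1, 15))
          A(1, 15) = A(0, A(1, 14))
          A(1, 14) = A(0, A(1, 13))
          A(1, 13) = A(0, A(1, 12))
          A(1, 12) = A(0, A(1, 11))
          A(1, 11) = A(0, A(1, 10))
          A(1, 10) = A(0, A(1, 9))
          A(1, 9) = A(0, A(1, 8))
          A(1, 8) = A(0, A(1, 7))
          A(1, 7) = A(0, A(1, 6))
... (trace truncated)
Result: A(1, 31) = 33

33


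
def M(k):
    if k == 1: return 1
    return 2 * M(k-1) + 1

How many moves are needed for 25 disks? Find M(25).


M(25) = 2 * M(24) + 1
M(24) = 2 * M(23) + 1
M(23) = 2 * M(22) + 1
M(22) = 2 * M(21) + 1
M(21) = 2 * M(20) + 1
M(20) = 2 * M(19) + 1
M(19) = 2 * M(18) + 1
M(18) = 2 * M(17) + 1
M(17) = 2 * M(16) + 1
M(16) = 2 * M(15) + 1
M(15) = 2 * M(14) + 1
M(14) = 2 * M(13) + 1
M(13) = 2 * M(12) + 1
M(12) = 2 * M(11) + 1
M(11) = 2 * M(10) + 1
M(10) = 2 * M(9) + 1
M(9) = 2 * M(8) + 1
M(8) = 2 * M(7) + 1
M(7) = 2 * M(6) + 1
M(6) = 2 * M(5) + 1
M(5) = 2 * M(4) + 1
M(4) = 2 * M(3) + 1
M(3) = 2 * M(2) + 1
M(2) = 2 * M(1) + 1
M(1) = 1  (base case)
M(2) = 2 * 1 + 1 = 3
M(3) = 2 * 3 + 1 = 7
M(4) = 2 * 7 + 1 = 15
M(5) = 2 * 15 + 1 = 31
M(6) = 2 * 31 + 1 = 63
M(7) = 2 * 63 + 1 = 127
M(8) = 2 * 127 + 1 = 255
M(9) = 2 * 255 + 1 = 511
M(10) = 2 * 511 + 1 = 1023
M(11) = 2 * 1023 + 1 = 2047
M(12) = 2 * 2047 + 1 = 4095
M(13) = 2 * 4095 + 1 = 8191
M(14) = 2 * 8191 + 1 = 16383
M(15) = 2 * 16383 + 1 = 32767
M(16) = 2 * 32767 + 1 = 65535
M(17) = 2 * 65535 + 1 = 131071
M(18) = 2 * 131071 + 1 = 262143
M(19) = 2 * 262143 + 1 = 524287
M(20) = 2 * 524287 + 1 = 1048575
M(21) = 2 * 1048575 + 1 = 2097151
M(22) = 2 * 2097151 + 1 = 4194303
M(23) = 2 * 4194303 + 1 = 8388607
M(24) = 2 * 8388607 + 1 = 16777215
M(25) = 2 * 16777215 + 1 = 33554431

33554431


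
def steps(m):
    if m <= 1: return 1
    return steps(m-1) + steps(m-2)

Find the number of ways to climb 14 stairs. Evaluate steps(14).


Building up from base cases:
steps(0) = 1
steps(1) = 1
steps(2) = steps(1) + steps(0) = 1 + 1 = 2
steps(3) = steps(2) + steps(1) = 2 + 1 = 3
steps(4) = steps(3) + steps(2) = 3 + 2 = 5
steps(5) = steps(4) + steps(3) = 5 + 3 = 8
steps(6) = steps(5) + steps(4) = 8 + 5 = 13
steps(7) = steps(6) + steps(5) = 13 + 8 = 21
steps(8) = steps(7) + steps(6) = 21 + 13 = 34
steps(9) = steps(8) + steps(7) = 34 + 21 = 55
steps(10) = steps(9) + steps(8) = 55 + 34 = 89
steps(11) = steps(10) + steps(9) = 89 + 55 = 144
steps(12) = steps(11) + steps(10) = 144 + 89 = 233
steps(13) = steps(12) + steps(11) = 233 + 144 = 377
steps(14) = steps(13) + steps(12) = 377 + 233 = 610

610


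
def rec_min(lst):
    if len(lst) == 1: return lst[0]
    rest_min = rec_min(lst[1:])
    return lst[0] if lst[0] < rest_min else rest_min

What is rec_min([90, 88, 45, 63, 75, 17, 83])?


rec_min([90, 88, 45, 63, 75, 17, 83]): compare 90 with rec_min([88, 45, 63, 75, 17, 83])
rec_min([88, 45, 63, 75, 17, 83]): compare 88 with rec_min([45, 63, 75, 17, 83])
rec_min([45, 63, 75, 17, 83]): compare 45 with rec_min([63, 75, 17, 83])
rec_min([63, 75, 17, 83]): compare 63 with rec_min([75, 17, 83])
rec_min([75, 17, 83]): compare 75 with rec_min([17, 83])
rec_min([17, 83]): compare 17 with rec_min([83])
rec_min([83]) = 83  (base case)
Compare 17 with 83 -> 17
Compare 75 with 17 -> 17
Compare 63 with 17 -> 17
Compare 45 with 17 -> 17
Compare 88 with 17 -> 17
Compare 90 with 17 -> 17

17


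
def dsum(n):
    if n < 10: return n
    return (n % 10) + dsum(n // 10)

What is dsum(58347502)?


dsum(58347502) = 2 + dsum(5834750)
dsum(5834750) = 0 + dsum(583475)
dsum(583475) = 5 + dsum(58347)
dsum(58347) = 7 + dsum(5834)
dsum(5834) = 4 + dsum(583)
dsum(583) = 3 + dsum(58)
dsum(58) = 8 + dsum(5)
dsum(5) = 5  (base case)
Total: 2 + 0 + 5 + 7 + 4 + 3 + 8 + 5 = 34

34


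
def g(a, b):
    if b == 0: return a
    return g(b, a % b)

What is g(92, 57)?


g(92, 57) = g(57, 35)
g(57, 35) = g(35, 22)
g(35, 22) = g(22, 13)
g(22, 13) = g(13, 9)
g(13, 9) = g(9, 4)
g(9, 4) = g(4, 1)
g(4, 1) = g(1, 0)
g(1, 0) = 1  (base case)

1


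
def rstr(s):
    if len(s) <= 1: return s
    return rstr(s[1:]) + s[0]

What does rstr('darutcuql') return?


rstr('darutcuql') = rstr('arutcuql') + 'd'
rstr('arutcuql') = rstr('rutcuql') + 'a'
rstr('rutcuql') = rstr('utcuql') + 'r'
rstr('utcuql') = rstr('tcuql') + 'u'
rstr('tcuql') = rstr('cuql') + 't'
rstr('cuql') = rstr('uql') + 'c'
rstr('uql') = rstr('ql') + 'u'
rstr('ql') = rstr('l') + 'q'
rstr('l') = 'l'  (base case)
Concatenating: 'l' + 'q' + 'u' + 'c' + 't' + 'u' + 'r' + 'a' + 'd' = 'lqucturad'

lqucturad


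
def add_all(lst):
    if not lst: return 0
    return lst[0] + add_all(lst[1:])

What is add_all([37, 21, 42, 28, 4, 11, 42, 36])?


add_all([37, 21, 42, 28, 4, 11, 42, 36]) = 37 + add_all([21, 42, 28, 4, 11, 42, 36])
add_all([21, 42, 28, 4, 11, 42, 36]) = 21 + add_all([42, 28, 4, 11, 42, 36])
add_all([42, 28, 4, 11, 42, 36]) = 42 + add_all([28, 4, 11, 42, 36])
add_all([28, 4, 11, 42, 36]) = 28 + add_all([4, 11, 42, 36])
add_all([4, 11, 42, 36]) = 4 + add_all([11, 42, 36])
add_all([11, 42, 36]) = 11 + add_all([42, 36])
add_all([42, 36]) = 42 + add_all([36])
add_all([36]) = 36 + add_all([])
add_all([]) = 0  (base case)
Total: 37 + 21 + 42 + 28 + 4 + 11 + 42 + 36 + 0 = 221

221


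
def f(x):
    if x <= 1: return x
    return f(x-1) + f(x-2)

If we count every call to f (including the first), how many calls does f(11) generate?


Let C(n) = total calls for f(n)
C(0) = 1, C(1) = 1
C(2) = 1 + C(1) + C(0) = 1 + 1 + 1 = 3
C(3) = 1 + C(2) + C(1) = 1 + 3 + 1 = 5
C(4) = 1 + C(3) + C(2) = 1 + 5 + 3 = 9
C(5) = 1 + C(4) + C(3) = 1 + 9 + 5 = 15
C(6) = 1 + C(5) + C(4) = 1 + 15 + 9 = 25
C(7) = 1 + C(6) + C(5) = 1 + 25 + 15 = 41
C(8) = 1 + C(7) + C(6) = 1 + 41 + 25 = 67
C(9) = 1 + C(8) + C(7) = 1 + 67 + 41 = 109
C(10) = 1 + C(9) + C(8) = 1 + 109 + 67 = 177
C(11) = 1 + C(10) + C(9) = 1 + 177 + 109 = 287

287


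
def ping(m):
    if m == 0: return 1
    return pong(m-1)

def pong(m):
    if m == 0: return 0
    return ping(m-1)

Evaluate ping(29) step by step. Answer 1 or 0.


ping(29) = pong(28)
pong(28) = ping(27)
ping(27) = pong(26)
pong(26) = ping(25)
ping(25) = pong(24)
pong(24) = ping(23)
ping(23) = pong(22)
pong(22) = ping(21)
ping(21) = pong(20)
pong(20) = ping(19)
ping(19) = pong(18)
pong(18) = ping(17)
ping(17) = pong(16)
pong(16) = ping(15)
ping(15) = pong(14)
pong(14) = ping(13)
ping(13) = pong(12)
pong(12) = ping(11)
ping(11) = pong(10)
pong(10) = ping(9)
ping(9) = pong(8)
pong(8) = ping(7)
ping(7) = pong(6)
pong(6) = ping(5)
ping(5) = pong(4)
pong(4) = ping(3)
ping(3) = pong(2)
pong(2) = ping(1)
ping(1) = pong(0)
pong(0) = 0  (base case)
Result: 0

0


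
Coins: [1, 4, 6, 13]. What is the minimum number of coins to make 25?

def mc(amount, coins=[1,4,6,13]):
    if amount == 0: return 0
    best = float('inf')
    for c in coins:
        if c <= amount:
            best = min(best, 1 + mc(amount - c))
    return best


Building up with DP:
mc(0) = 0
mc(1) = min(1+mc(0)=1+0=1) = 1
mc(2) = min(1+mc(1)=1+1=2) = 2
mc(3) = min(1+mc(2)=1+2=3) = 3
mc(4) = min(1+mc(3)=1+3=4, 1+mc(0)=1+0=1) = 1
mc(5) = min(1+mc(4)=1+1=2, 1+mc(1)=1+1=2) = 2
mc(6) = min(1+mc(5)=1+2=3, 1+mc(2)=1+2=3, 1+mc(0)=1+0=1) = 1
mc(7) = min(1+mc(6)=1+1=2, 1+mc(3)=1+3=4, 1+mc(1)=1+1=2) = 2
mc(8) = min(1+mc(7)=1+2=3, 1+mc(4)=1+1=2, 1+mc(2)=1+2=3) = 2
mc(9) = min(1+mc(8)=1+2=3, 1+mc(5)=1+2=3, 1+mc(3)=1+3=4) = 3
mc(10) = min(1+mc(9)=1+3=4, 1+mc(6)=1+1=2, 1+mc(4)=1+1=2) = 2
mc(11) = min(1+mc(10)=1+2=3, 1+mc(7)=1+2=3, 1+mc(5)=1+2=3) = 3
mc(12) = min(1+mc(11)=1+3=4, 1+mc(8)=1+2=3, 1+mc(6)=1+1=2) = 2
mc(13) = min(1+mc(12)=1+2=3, 1+mc(9)=1+3=4, 1+mc(7)=1+2=3, 1+mc(0)=1+0=1) = 1
mc(14) = min(1+mc(13)=1+1=2, 1+mc(10)=1+2=3, 1+mc(8)=1+2=3, 1+mc(1)=1+1=2) = 2
mc(15) = min(1+mc(14)=1+2=3, 1+mc(11)=1+3=4, 1+mc(9)=1+3=4, 1+mc(2)=1+2=3) = 3
mc(16) = min(1+mc(15)=1+3=4, 1+mc(12)=1+2=3, 1+mc(10)=1+2=3, 1+mc(3)=1+3=4) = 3
mc(17) = min(1+mc(16)=1+3=4, 1+mc(13)=1+1=2, 1+mc(11)=1+3=4, 1+mc(4)=1+1=2) = 2
mc(18) = min(1+mc(17)=1+2=3, 1+mc(14)=1+2=3, 1+mc(12)=1+2=3, 1+mc(5)=1+2=3) = 3
mc(19) = min(1+mc(18)=1+3=4, 1+mc(15)=1+3=4, 1+mc(13)=1+1=2, 1+mc(6)=1+1=2) = 2
mc(20) = min(1+mc(19)=1+2=3, 1+mc(16)=1+3=4, 1+mc(14)=1+2=3, 1+mc(7)=1+2=3) = 3
mc(21) = min(1+mc(20)=1+3=4, 1+mc(17)=1+2=3, 1+mc(15)=1+3=4, 1+mc(8)=1+2=3) = 3
mc(22) = min(1+mc(21)=1+3=4, 1+mc(18)=1+3=4, 1+mc(16)=1+3=4, 1+mc(9)=1+3=4) = 4
mc(23) = min(1+mc(22)=1+4=5, 1+mc(19)=1+2=3, 1+mc(17)=1+2=3, 1+mc(10)=1+2=3) = 3
mc(24) = min(1+mc(23)=1+3=4, 1+mc(20)=1+3=4, 1+mc(18)=1+3=4, 1+mc(11)=1+3=4) = 4
mc(25) = min(1+mc(24)=1+4=5, 1+mc(21)=1+3=4, 1+mc(19)=1+2=3, 1+mc(12)=1+2=3) = 3

3


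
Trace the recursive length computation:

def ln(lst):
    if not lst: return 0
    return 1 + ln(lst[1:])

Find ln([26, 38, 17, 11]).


ln([26, 38, 17, 11]) = 1 + ln([38, 17, 11])
ln([38, 17, 11]) = 1 + ln([17, 11])
ln([17, 11]) = 1 + ln([11])
ln([11]) = 1 + ln([])
ln([]) = 0  (base case)
Unwinding: 1 + 1 + 1 + 1 + 0 = 4

4


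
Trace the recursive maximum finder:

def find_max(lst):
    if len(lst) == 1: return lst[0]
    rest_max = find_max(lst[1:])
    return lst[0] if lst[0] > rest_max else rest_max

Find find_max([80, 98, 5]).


find_max([80, 98, 5]): compare 80 with find_max([98, 5])
find_max([98, 5]): compare 98 with find_max([5])
find_max([5]) = 5  (base case)
Compare 98 with 5 -> 98
Compare 80 with 98 -> 98

98


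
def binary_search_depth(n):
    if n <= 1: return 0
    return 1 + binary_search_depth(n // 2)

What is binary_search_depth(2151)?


2151 / 2 = 1075
1075 / 2 = 537
537 / 2 = 268
268 / 2 = 134
134 / 2 = 67
67 / 2 = 33
33 / 2 = 16
16 / 2 = 8
8 / 2 = 4
4 / 2 = 2
2 / 2 = 1
Reached 1 after 11 halvings

11


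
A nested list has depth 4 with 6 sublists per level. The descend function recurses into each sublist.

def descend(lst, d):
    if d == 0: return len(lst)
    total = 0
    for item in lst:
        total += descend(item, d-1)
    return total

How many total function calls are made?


At depth 0 (root): 1 call
At depth 1: each of 1 parents calls descend on 6 children = 6 calls
At depth 2: each of 6 parents calls descend on 6 children = 36 calls
At depth 3: each of 36 parents calls descend on 6 children = 216 calls
At depth 4: each of 216 parents calls descend on 6 children = 1296 calls
Total: 1 + 6 + 36 + 216 + 1296 = 1555

1555


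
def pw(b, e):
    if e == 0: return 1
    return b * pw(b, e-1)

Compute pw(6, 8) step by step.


pw(6, 8)
= 6 * pw(6, 7)
= 6 * 6 * pw(6, 6)
= 6 * 6 * 6 * pw(6, 5)
= 6 * 6 * 6 * 6 * pw(6, 4)
= 6 * 6 * 6 * 6 * 6 * pw(6, 3)
= 6 * 6 * 6 * 6 * 6 * 6 * pw(6, 2)
= 6 * 6 * 6 * 6 * 6 * 6 * 6 * pw(6, 1)
= 6 * 6 * 6 * 6 * 6 * 6 * 6 * 6 * pw(6, 0)
= 6 * 6 * 6 * 6 * 6 * 6 * 6 * 6 * 1
= 1679616

1679616


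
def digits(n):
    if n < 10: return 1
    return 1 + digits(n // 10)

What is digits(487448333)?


digits(487448333) = 1 + digits(48744833)
digits(48744833) = 1 + digits(4874483)
digits(4874483) = 1 + digits(487448)
digits(487448) = 1 + digits(48744)
digits(48744) = 1 + digits(4874)
digits(4874) = 1 + digits(487)
digits(487) = 1 + digits(48)
digits(48) = 1 + digits(4)
digits(4) = 1  (base case: 4 < 10)
Unwinding: 1 + 1 + 1 + 1 + 1 + 1 + 1 + 1 + 1 = 9

9


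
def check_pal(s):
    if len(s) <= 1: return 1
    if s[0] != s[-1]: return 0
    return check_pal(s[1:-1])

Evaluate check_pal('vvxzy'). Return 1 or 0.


check_pal('vvxzy'): s[0]='v' != s[-1]='y' -> return 0
Result: 0 (not a palindrome)

0


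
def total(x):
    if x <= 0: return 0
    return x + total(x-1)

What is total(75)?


total(75)
= 75 + 74 + 73 + 72 + 71 + 70 + 69 + 68 + 67 + 66 + 65 + 64 + 63 + 62 + 61 + 60 + 59 + 58 + 57 + 56 + 55 + 54 + 53 + 52 + 51 + 50 + 49 + 48 + 47 + 46 + 45 + 44 + 43 + 42 + 41 + 40 + 39 + 38 + 37 + 36 + 35 + 34 + 33 + 32 + 31 + 30 + 29 + 28 + 27 + 26 + 25 + 24 + 23 + 22 + 21 + 20 + 19 + 18 + 17 + 16 + 15 + 14 + 13 + 12 + 11 + 10 + 9 + 8 + 7 + 6 + 5 + 4 + 3 + 2 + 1 + total(0)
= 75 + 74 + 73 + 72 + 71 + 70 + 69 + 68 + 67 + 66 + 65 + 64 + 63 + 62 + 61 + 60 + 59 + 58 + 57 + 56 + 55 + 54 + 53 + 52 + 51 + 50 + 49 + 48 + 47 + 46 + 45 + 44 + 43 + 42 + 41 + 40 + 39 + 38 + 37 + 36 + 35 + 34 + 33 + 32 + 31 + 30 + 29 + 28 + 27 + 26 + 25 + 24 + 23 + 22 + 21 + 20 + 19 + 18 + 17 + 16 + 15 + 14 + 13 + 12 + 11 + 10 + 9 + 8 + 7 + 6 + 5 + 4 + 3 + 2 + 1 + 0
= 2850

2850


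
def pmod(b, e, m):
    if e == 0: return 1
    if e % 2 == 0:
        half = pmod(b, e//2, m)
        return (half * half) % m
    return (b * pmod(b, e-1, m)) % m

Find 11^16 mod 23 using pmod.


pmod(11, 16, 23): e is even, compute pmod(11, 8, 23)
  pmod(11, 8, 23): e is even, compute pmod(11, 4, 23)
    pmod(11, 4, 23): e is even, compute pmod(11, 2, 23)
      pmod(11, 2, 23): e is even, compute pmod(11, 1, 23)
        pmod(11, 1, 23): e is odd, compute pmod(11, 0, 23)
          pmod(11, 0, 23) = 1
        (11 * 1) % 23 = 11
      half=11, (11*11) % 23 = 6
    half=6, (6*6) % 23 = 13
  half=13, (13*13) % 23 = 8
half=8, (8*8) % 23 = 18

18


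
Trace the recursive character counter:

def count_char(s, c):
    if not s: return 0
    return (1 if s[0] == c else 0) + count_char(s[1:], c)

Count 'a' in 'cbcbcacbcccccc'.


s[0]='c' != 'a' -> 0
s[0]='b' != 'a' -> 0
s[0]='c' != 'a' -> 0
s[0]='b' != 'a' -> 0
s[0]='c' != 'a' -> 0
s[0]='a' == 'a' -> 1
s[0]='c' != 'a' -> 0
s[0]='b' != 'a' -> 0
s[0]='c' != 'a' -> 0
s[0]='c' != 'a' -> 0
s[0]='c' != 'a' -> 0
s[0]='c' != 'a' -> 0
s[0]='c' != 'a' -> 0
s[0]='c' != 'a' -> 0
Sum: 0 + 0 + 0 + 0 + 0 + 1 + 0 + 0 + 0 + 0 + 0 + 0 + 0 + 0 = 1

1


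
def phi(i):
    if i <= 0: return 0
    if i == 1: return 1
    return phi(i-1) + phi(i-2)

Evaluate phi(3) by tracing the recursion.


Computing phi(3) bottom-up:
phi(0) = 0
phi(1) = 1
phi(2) = phi(1) + phi(0) = 1 + 0 = 1
phi(3) = phi(2) + phi(1) = 1 + 1 = 2

2


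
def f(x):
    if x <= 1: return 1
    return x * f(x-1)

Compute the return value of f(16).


f(16)
= 16 * f(15)
= 16 * 15 * f(14)
= 16 * 15 * 14 * f(13)
= 16 * 15 * 14 * 13 * f(12)
= 16 * 15 * 14 * 13 * 12 * f(11)
= 16 * 15 * 14 * 13 * 12 * 11 * f(10)
= 16 * 15 * 14 * 13 * 12 * 11 * 10 * f(9)
= 16 * 15 * 14 * 13 * 12 * 11 * 10 * 9 * f(8)
= 16 * 15 * 14 * 13 * 12 * 11 * 10 * 9 * 8 * f(7)
= 16 * 15 * 14 * 13 * 12 * 11 * 10 * 9 * 8 * 7 * f(6)
= 16 * 15 * 14 * 13 * 12 * 11 * 10 * 9 * 8 * 7 * 6 * f(5)
= 16 * 15 * 14 * 13 * 12 * 11 * 10 * 9 * 8 * 7 * 6 * 5 * f(4)
= 16 * 15 * 14 * 13 * 12 * 11 * 10 * 9 * 8 * 7 * 6 * 5 * 4 * f(3)
= 16 * 15 * 14 * 13 * 12 * 11 * 10 * 9 * 8 * 7 * 6 * 5 * 4 * 3 * f(2)
= 16 * 15 * 14 * 13 * 12 * 11 * 10 * 9 * 8 * 7 * 6 * 5 * 4 * 3 * 2 * f(1)
= 16 * 15 * 14 * 13 * 12 * 11 * 10 * 9 * 8 * 7 * 6 * 5 * 4 * 3 * 2 * 1
= 20922789888000

20922789888000


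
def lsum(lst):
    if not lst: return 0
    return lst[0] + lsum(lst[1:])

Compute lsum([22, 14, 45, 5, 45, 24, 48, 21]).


lsum([22, 14, 45, 5, 45, 24, 48, 21]) = 22 + lsum([14, 45, 5, 45, 24, 48, 21])
lsum([14, 45, 5, 45, 24, 48, 21]) = 14 + lsum([45, 5, 45, 24, 48, 21])
lsum([45, 5, 45, 24, 48, 21]) = 45 + lsum([5, 45, 24, 48, 21])
lsum([5, 45, 24, 48, 21]) = 5 + lsum([45, 24, 48, 21])
lsum([45, 24, 48, 21]) = 45 + lsum([24, 48, 21])
lsum([24, 48, 21]) = 24 + lsum([48, 21])
lsum([48, 21]) = 48 + lsum([21])
lsum([21]) = 21 + lsum([])
lsum([]) = 0  (base case)
Total: 22 + 14 + 45 + 5 + 45 + 24 + 48 + 21 + 0 = 224

224


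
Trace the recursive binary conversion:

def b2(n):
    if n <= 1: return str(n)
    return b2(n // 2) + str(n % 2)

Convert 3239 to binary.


b2(3239) = b2(1619) + '1'
b2(1619) = b2(809) + '1'
b2(809) = b2(404) + '1'
b2(404) = b2(202) + '0'
b2(202) = b2(101) + '0'
b2(101) = b2(50) + '1'
b2(50) = b2(25) + '0'
b2(25) = b2(12) + '1'
b2(12) = b2(6) + '0'
b2(6) = b2(3) + '0'
b2(3) = b2(1) + '1'
b2(1) = '1'  (base case)
Concatenating: '1' + '1' + '0' + '0' + '1' + '0' + '1' + '0' + '0' + '1' + '1' + '1' = '110010100111'

110010100111


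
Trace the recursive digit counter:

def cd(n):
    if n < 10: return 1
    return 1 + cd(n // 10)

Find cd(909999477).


cd(909999477) = 1 + cd(90999947)
cd(90999947) = 1 + cd(9099994)
cd(9099994) = 1 + cd(909999)
cd(909999) = 1 + cd(90999)
cd(90999) = 1 + cd(9099)
cd(9099) = 1 + cd(909)
cd(909) = 1 + cd(90)
cd(90) = 1 + cd(9)
cd(9) = 1  (base case: 9 < 10)
Unwinding: 1 + 1 + 1 + 1 + 1 + 1 + 1 + 1 + 1 = 9

9


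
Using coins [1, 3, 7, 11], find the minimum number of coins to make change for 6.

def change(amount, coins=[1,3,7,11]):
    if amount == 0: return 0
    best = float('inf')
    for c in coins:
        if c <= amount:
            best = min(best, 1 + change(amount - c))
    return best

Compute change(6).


Building up with DP:
change(0) = 0
change(1) = min(1+change(0)=1+0=1) = 1
change(2) = min(1+change(1)=1+1=2) = 2
change(3) = min(1+change(2)=1+2=3, 1+change(0)=1+0=1) = 1
change(4) = min(1+change(3)=1+1=2, 1+change(1)=1+1=2) = 2
change(5) = min(1+change(4)=1+2=3, 1+change(2)=1+2=3) = 3
change(6) = min(1+change(5)=1+3=4, 1+change(3)=1+1=2) = 2

2


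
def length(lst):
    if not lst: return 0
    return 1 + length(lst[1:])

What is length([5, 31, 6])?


length([5, 31, 6]) = 1 + length([31, 6])
length([31, 6]) = 1 + length([6])
length([6]) = 1 + length([])
length([]) = 0  (base case)
Unwinding: 1 + 1 + 1 + 0 = 3

3


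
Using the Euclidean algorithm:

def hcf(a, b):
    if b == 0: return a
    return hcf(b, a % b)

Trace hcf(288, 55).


hcf(288, 55) = hcf(55, 13)
hcf(55, 13) = hcf(13, 3)
hcf(13, 3) = hcf(3, 1)
hcf(3, 1) = hcf(1, 0)
hcf(1, 0) = 1  (base case)

1


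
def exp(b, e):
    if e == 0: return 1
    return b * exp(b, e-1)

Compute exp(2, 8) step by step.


exp(2, 8)
= 2 * exp(2, 7)
= 2 * 2 * exp(2, 6)
= 2 * 2 * 2 * exp(2, 5)
= 2 * 2 * 2 * 2 * exp(2, 4)
= 2 * 2 * 2 * 2 * 2 * exp(2, 3)
= 2 * 2 * 2 * 2 * 2 * 2 * exp(2, 2)
= 2 * 2 * 2 * 2 * 2 * 2 * 2 * exp(2, 1)
= 2 * 2 * 2 * 2 * 2 * 2 * 2 * 2 * exp(2, 0)
= 2 * 2 * 2 * 2 * 2 * 2 * 2 * 2 * 1
= 256

256


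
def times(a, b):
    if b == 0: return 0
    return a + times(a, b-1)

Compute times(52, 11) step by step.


times(52, 11) = 52 + times(52, 10)
times(52, 10) = 52 + times(52, 9)
times(52, 9) = 52 + times(52, 8)
times(52, 8) = 52 + times(52, 7)
times(52, 7) = 52 + times(52, 6)
times(52, 6) = 52 + times(52, 5)
times(52, 5) = 52 + times(52, 4)
times(52, 4) = 52 + times(52, 3)
times(52, 3) = 52 + times(52, 2)
times(52, 2) = 52 + times(52, 1)
times(52, 1) = 52 + times(52, 0)
times(52, 0) = 0  (base case)
Total: 52 + 52 + 52 + 52 + 52 + 52 + 52 + 52 + 52 + 52 + 52 + 0 = 572

572


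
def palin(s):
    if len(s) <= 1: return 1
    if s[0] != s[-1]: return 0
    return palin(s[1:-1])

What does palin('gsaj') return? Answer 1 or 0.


palin('gsaj'): s[0]='g' != s[-1]='j' -> return 0
Result: 0 (not a palindrome)

0


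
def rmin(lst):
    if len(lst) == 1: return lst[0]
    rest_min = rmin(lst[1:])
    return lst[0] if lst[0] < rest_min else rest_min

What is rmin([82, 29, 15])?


rmin([82, 29, 15]): compare 82 with rmin([29, 15])
rmin([29, 15]): compare 29 with rmin([15])
rmin([15]) = 15  (base case)
Compare 29 with 15 -> 15
Compare 82 with 15 -> 15

15


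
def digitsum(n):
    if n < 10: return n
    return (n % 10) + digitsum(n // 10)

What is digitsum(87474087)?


digitsum(87474087) = 7 + digitsum(8747408)
digitsum(8747408) = 8 + digitsum(874740)
digitsum(874740) = 0 + digitsum(87474)
digitsum(87474) = 4 + digitsum(8747)
digitsum(8747) = 7 + digitsum(874)
digitsum(874) = 4 + digitsum(87)
digitsum(87) = 7 + digitsum(8)
digitsum(8) = 8  (base case)
Total: 7 + 8 + 0 + 4 + 7 + 4 + 7 + 8 = 45

45


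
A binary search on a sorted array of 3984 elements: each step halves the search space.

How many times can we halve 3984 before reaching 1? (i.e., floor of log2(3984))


3984 / 2 = 1992
1992 / 2 = 996
996 / 2 = 498
498 / 2 = 249
249 / 2 = 124
124 / 2 = 62
62 / 2 = 31
31 / 2 = 15
15 / 2 = 7
7 / 2 = 3
3 / 2 = 1
Reached 1 after 11 halvings

11


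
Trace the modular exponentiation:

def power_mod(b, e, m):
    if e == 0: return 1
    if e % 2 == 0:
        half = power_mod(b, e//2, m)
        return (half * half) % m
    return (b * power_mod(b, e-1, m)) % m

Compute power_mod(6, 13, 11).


power_mod(6, 13, 11): e is odd, compute power_mod(6, 12, 11)
  power_mod(6, 12, 11): e is even, compute power_mod(6, 6, 11)
    power_mod(6, 6, 11): e is even, compute power_mod(6, 3, 11)
      power_mod(6, 3, 11): e is odd, compute power_mod(6, 2, 11)
        power_mod(6, 2, 11): e is even, compute power_mod(6, 1, 11)
          power_mod(6, 1, 11): e is odd, compute power_mod(6, 0, 11)
          power_mod(6, 0, 11) = 1
          (6 * 1) % 11 = 6
        half=6, (6*6) % 11 = 3
      (6 * 3) % 11 = 7
    half=7, (7*7) % 11 = 5
  half=5, (5*5) % 11 = 3
(6 * 3) % 11 = 7

7


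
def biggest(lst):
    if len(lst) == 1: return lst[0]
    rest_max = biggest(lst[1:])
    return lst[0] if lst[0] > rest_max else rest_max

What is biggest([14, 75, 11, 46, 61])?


biggest([14, 75, 11, 46, 61]): compare 14 with biggest([75, 11, 46, 61])
biggest([75, 11, 46, 61]): compare 75 with biggest([11, 46, 61])
biggest([11, 46, 61]): compare 11 with biggest([46, 61])
biggest([46, 61]): compare 46 with biggest([61])
biggest([61]) = 61  (base case)
Compare 46 with 61 -> 61
Compare 11 with 61 -> 61
Compare 75 with 61 -> 75
Compare 14 with 75 -> 75

75


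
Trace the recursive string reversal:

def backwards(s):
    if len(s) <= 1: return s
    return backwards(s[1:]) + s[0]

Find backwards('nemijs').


backwards('nemijs') = backwards('emijs') + 'n'
backwards('emijs') = backwards('mijs') + 'e'
backwards('mijs') = backwards('ijs') + 'm'
backwards('ijs') = backwards('js') + 'i'
backwards('js') = backwards('s') + 'j'
backwards('s') = 's'  (base case)
Concatenating: 's' + 'j' + 'i' + 'm' + 'e' + 'n' = 'sjimen'

sjimen


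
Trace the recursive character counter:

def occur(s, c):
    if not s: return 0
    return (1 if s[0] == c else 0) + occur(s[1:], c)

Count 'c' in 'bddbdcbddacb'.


s[0]='b' != 'c' -> 0
s[0]='d' != 'c' -> 0
s[0]='d' != 'c' -> 0
s[0]='b' != 'c' -> 0
s[0]='d' != 'c' -> 0
s[0]='c' == 'c' -> 1
s[0]='b' != 'c' -> 0
s[0]='d' != 'c' -> 0
s[0]='d' != 'c' -> 0
s[0]='a' != 'c' -> 0
s[0]='c' == 'c' -> 1
s[0]='b' != 'c' -> 0
Sum: 0 + 0 + 0 + 0 + 0 + 1 + 0 + 0 + 0 + 0 + 1 + 0 = 2

2


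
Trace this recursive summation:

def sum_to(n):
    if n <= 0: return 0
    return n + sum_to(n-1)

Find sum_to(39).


sum_to(39)
= 39 + 38 + 37 + 36 + 35 + 34 + 33 + 32 + 31 + 30 + 29 + 28 + 27 + 26 + 25 + 24 + 23 + 22 + 21 + 20 + 19 + 18 + 17 + 16 + 15 + 14 + 13 + 12 + 11 + 10 + 9 + 8 + 7 + 6 + 5 + 4 + 3 + 2 + 1 + sum_to(0)
= 39 + 38 + 37 + 36 + 35 + 34 + 33 + 32 + 31 + 30 + 29 + 28 + 27 + 26 + 25 + 24 + 23 + 22 + 21 + 20 + 19 + 18 + 17 + 16 + 15 + 14 + 13 + 12 + 11 + 10 + 9 + 8 + 7 + 6 + 5 + 4 + 3 + 2 + 1 + 0
= 780

780


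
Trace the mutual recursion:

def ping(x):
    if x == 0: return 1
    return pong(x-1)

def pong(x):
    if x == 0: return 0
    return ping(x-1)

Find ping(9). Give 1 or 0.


ping(9) = pong(8)
pong(8) = ping(7)
ping(7) = pong(6)
pong(6) = ping(5)
ping(5) = pong(4)
pong(4) = ping(3)
ping(3) = pong(2)
pong(2) = ping(1)
ping(1) = pong(0)
pong(0) = 0  (base case)
Result: 0

0


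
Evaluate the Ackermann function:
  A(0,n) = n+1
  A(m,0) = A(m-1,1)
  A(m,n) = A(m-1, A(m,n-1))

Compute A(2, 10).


A(2, 10) = A(1, A(2, 9))
  A(2, 9) = A(1, A(2, 8))
    A(2, 8) = A(1, A(2, 7))
      A(2, 7) = A(1, A(2, 6))
        A(2, 6) = A(1, A(2, 5))
          A(2, 5) = A(1, A(2, 4))
          A(2, 4) = A(1, A(2, 3))
          A(2, 3) = A(1, A(2, 2))
          A(2, 2) = A(1, A(2, 1))
          A(2, 1) = A(1, A(2, 0))
          A(2, 0) = A(1, 1)
          A(1, 1) = A(0, A(1, 0))
          A(1, 0) = A(0, 1)
          A(0, 1) = 2
            = A(0, 2)
          A(0, 2) = 3
            = A(1, 3)
          A(1, 3) = A(0, A(1, 2))
          A(1, 2) = A(0, A(1, 1))
          A(1, 1) = A(0, A(1, 0))
          A(1, 0) = A(0, 1)
          A(0, 1) = 2
            = A(0, 2)
          A(0, 2) = 3
            = A(0, 3)
... (trace truncated)
Result: A(2, 10) = 23

23


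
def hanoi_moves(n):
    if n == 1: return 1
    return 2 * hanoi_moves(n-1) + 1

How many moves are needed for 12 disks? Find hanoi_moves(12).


hanoi_moves(12) = 2 * hanoi_moves(11) + 1
hanoi_moves(11) = 2 * hanoi_moves(10) + 1
hanoi_moves(10) = 2 * hanoi_moves(9) + 1
hanoi_moves(9) = 2 * hanoi_moves(8) + 1
hanoi_moves(8) = 2 * hanoi_moves(7) + 1
hanoi_moves(7) = 2 * hanoi_moves(6) + 1
hanoi_moves(6) = 2 * hanoi_moves(5) + 1
hanoi_moves(5) = 2 * hanoi_moves(4) + 1
hanoi_moves(4) = 2 * hanoi_moves(3) + 1
hanoi_moves(3) = 2 * hanoi_moves(2) + 1
hanoi_moves(2) = 2 * hanoi_moves(1) + 1
hanoi_moves(1) = 1  (base case)
hanoi_moves(2) = 2 * 1 + 1 = 3
hanoi_moves(3) = 2 * 3 + 1 = 7
hanoi_moves(4) = 2 * 7 + 1 = 15
hanoi_moves(5) = 2 * 15 + 1 = 31
hanoi_moves(6) = 2 * 31 + 1 = 63
hanoi_moves(7) = 2 * 63 + 1 = 127
hanoi_moves(8) = 2 * 127 + 1 = 255
hanoi_moves(9) = 2 * 255 + 1 = 511
hanoi_moves(10) = 2 * 511 + 1 = 1023
hanoi_moves(11) = 2 * 1023 + 1 = 2047
hanoi_moves(12) = 2 * 2047 + 1 = 4095

4095


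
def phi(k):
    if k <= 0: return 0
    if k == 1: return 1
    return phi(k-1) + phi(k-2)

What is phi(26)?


Computing phi(26) bottom-up:
phi(0) = 0
phi(1) = 1
phi(2) = phi(1) + phi(0) = 1 + 0 = 1
phi(3) = phi(2) + phi(1) = 1 + 1 = 2
phi(4) = phi(3) + phi(2) = 2 + 1 = 3
phi(5) = phi(4) + phi(3) = 3 + 2 = 5
phi(6) = phi(5) + phi(4) = 5 + 3 = 8
phi(7) = phi(6) + phi(5) = 8 + 5 = 13
phi(8) = phi(7) + phi(6) = 13 + 8 = 21
phi(9) = phi(8) + phi(7) = 21 + 13 = 34
phi(10) = phi(9) + phi(8) = 34 + 21 = 55
phi(11) = phi(10) + phi(9) = 55 + 34 = 89
phi(12) = phi(11) + phi(10) = 89 + 55 = 144
phi(13) = phi(12) + phi(11) = 144 + 89 = 233
phi(14) = phi(13) + phi(12) = 233 + 144 = 377
phi(15) = phi(14) + phi(13) = 377 + 233 = 610
phi(16) = phi(15) + phi(14) = 610 + 377 = 987
phi(17) = phi(16) + phi(15) = 987 + 610 = 1597
phi(18) = phi(17) + phi(16) = 1597 + 987 = 2584
phi(19) = phi(18) + phi(17) = 2584 + 1597 = 4181
phi(20) = phi(19) + phi(18) = 4181 + 2584 = 6765
phi(21) = phi(20) + phi(19) = 6765 + 4181 = 10946
phi(22) = phi(21) + phi(20) = 10946 + 6765 = 17711
phi(23) = phi(22) + phi(21) = 17711 + 10946 = 28657
phi(24) = phi(23) + phi(22) = 28657 + 17711 = 46368
phi(25) = phi(24) + phi(23) = 46368 + 28657 = 75025
phi(26) = phi(25) + phi(24) = 75025 + 46368 = 121393

121393
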